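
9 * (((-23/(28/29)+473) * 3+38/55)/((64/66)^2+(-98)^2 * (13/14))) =1849955679/1359781640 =1.36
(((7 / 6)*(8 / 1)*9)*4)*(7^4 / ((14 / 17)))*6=5877648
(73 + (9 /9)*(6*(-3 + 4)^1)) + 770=849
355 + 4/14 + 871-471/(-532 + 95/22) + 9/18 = 199529643/162526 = 1227.68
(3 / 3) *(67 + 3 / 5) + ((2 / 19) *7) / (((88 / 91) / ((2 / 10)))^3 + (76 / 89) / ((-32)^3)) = 398887159357925082 / 5900128698044345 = 67.61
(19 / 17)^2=361 / 289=1.25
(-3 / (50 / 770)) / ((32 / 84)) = -4851 / 40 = -121.28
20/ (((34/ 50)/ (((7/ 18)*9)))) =1750/ 17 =102.94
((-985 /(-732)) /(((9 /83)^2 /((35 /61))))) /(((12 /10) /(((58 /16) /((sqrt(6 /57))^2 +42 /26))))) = 340240028765 /2951318592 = 115.28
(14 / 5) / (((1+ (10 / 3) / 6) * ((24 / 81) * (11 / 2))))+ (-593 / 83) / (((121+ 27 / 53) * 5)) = 32126371 / 29398600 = 1.09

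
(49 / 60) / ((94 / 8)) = 49 / 705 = 0.07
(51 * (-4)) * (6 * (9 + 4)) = -15912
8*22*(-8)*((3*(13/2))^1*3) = -82368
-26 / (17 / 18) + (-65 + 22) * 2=-1930 / 17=-113.53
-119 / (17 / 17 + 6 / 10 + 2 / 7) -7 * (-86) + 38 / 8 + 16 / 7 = 504439 / 924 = 545.93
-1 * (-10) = 10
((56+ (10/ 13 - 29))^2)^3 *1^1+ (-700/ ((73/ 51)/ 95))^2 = 67314026420453821969/ 25722065161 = 2616975969.82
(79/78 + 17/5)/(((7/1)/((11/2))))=18931/5460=3.47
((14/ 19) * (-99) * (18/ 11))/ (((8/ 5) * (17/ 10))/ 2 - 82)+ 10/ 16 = 40/ 19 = 2.11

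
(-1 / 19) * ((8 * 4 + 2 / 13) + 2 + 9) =-561 / 247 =-2.27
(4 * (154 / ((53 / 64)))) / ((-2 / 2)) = -39424 / 53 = -743.85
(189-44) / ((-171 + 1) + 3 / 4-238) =-580 / 1629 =-0.36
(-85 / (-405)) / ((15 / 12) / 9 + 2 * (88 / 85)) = 5780 / 60849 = 0.09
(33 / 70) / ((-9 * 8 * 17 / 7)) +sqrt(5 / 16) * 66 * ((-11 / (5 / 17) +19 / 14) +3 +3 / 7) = -75339 * sqrt(5) / 140 - 11 / 4080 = -1203.31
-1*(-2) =2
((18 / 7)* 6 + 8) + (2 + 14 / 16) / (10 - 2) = 10657 / 448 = 23.79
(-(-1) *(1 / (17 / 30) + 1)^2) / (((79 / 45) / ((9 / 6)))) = 298215 / 45662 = 6.53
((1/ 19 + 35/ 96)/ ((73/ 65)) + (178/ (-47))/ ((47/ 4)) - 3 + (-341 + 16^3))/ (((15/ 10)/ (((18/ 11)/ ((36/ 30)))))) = 3410.95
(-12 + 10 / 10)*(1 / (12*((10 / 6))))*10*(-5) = 55 / 2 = 27.50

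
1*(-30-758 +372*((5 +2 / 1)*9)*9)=210136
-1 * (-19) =19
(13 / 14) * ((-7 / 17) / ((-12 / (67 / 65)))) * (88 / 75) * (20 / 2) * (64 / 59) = 94336 / 225675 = 0.42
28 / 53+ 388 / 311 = 29272 / 16483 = 1.78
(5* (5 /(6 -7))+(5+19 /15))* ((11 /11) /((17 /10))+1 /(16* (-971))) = -14550461 /1320560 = -11.02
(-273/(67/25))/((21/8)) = -2600/67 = -38.81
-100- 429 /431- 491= -255150 /431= -592.00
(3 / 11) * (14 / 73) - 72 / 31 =-56514 / 24893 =-2.27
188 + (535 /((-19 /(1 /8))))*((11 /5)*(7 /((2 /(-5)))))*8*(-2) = -37623 /19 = -1980.16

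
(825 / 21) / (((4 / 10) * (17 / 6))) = 4125 / 119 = 34.66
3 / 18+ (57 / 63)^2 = 869 / 882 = 0.99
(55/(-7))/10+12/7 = 13/14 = 0.93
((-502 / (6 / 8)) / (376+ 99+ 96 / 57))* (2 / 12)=-19076 / 81513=-0.23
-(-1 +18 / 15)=-1 / 5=-0.20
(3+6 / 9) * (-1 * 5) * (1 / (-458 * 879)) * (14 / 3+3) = 1265 / 3623238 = 0.00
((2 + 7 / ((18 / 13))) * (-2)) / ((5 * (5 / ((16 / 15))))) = -2032 / 3375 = -0.60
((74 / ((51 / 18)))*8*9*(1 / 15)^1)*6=63936 / 85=752.19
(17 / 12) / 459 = 1 / 324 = 0.00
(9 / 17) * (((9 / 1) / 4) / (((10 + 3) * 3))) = 27 / 884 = 0.03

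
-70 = -70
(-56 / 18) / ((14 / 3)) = -2 / 3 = -0.67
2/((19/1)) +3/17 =91/323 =0.28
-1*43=-43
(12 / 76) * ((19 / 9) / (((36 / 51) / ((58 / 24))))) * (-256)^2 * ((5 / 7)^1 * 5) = 50483200 / 189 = 267106.88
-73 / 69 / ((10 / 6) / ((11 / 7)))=-803 / 805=-1.00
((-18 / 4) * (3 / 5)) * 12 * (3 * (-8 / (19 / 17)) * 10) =132192 / 19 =6957.47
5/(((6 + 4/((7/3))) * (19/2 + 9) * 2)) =35/1998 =0.02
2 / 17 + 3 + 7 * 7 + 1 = 53.12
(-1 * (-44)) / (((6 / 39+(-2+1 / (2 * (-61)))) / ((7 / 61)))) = -8008 / 2941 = -2.72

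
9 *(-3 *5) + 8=-127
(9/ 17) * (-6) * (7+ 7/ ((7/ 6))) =-702/ 17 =-41.29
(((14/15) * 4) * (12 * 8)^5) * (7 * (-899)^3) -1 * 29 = -774105321005893288081/5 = -154821064201178657616.20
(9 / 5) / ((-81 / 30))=-2 / 3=-0.67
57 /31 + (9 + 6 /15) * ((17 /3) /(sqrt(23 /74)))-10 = -253 /31 + 799 * sqrt(1702) /345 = 87.38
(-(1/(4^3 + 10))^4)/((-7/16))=1/13119127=0.00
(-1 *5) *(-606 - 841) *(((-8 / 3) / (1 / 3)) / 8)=-7235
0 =0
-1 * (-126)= 126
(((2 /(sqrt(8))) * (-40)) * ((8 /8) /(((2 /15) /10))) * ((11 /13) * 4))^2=8712000000 /169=51550295.86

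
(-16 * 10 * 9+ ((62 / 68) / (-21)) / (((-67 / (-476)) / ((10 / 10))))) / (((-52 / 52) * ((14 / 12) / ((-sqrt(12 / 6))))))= -579004 * sqrt(2) / 469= -1745.92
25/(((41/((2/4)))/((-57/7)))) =-2.48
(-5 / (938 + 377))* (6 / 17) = -6 / 4471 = -0.00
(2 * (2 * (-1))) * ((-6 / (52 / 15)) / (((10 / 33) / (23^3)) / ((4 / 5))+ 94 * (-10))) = -14454396 / 1962585703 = -0.01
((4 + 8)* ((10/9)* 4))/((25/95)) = 608/3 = 202.67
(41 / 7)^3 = 68921 / 343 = 200.94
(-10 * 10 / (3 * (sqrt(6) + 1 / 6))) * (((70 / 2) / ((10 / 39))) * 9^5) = -102697586.82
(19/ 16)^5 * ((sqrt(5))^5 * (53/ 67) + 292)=3280831175 * sqrt(5)/ 70254592 + 180755227/ 262144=793.95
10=10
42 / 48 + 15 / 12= 2.12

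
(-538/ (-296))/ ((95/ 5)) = 269/ 2812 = 0.10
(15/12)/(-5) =-1/4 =-0.25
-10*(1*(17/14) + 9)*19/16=-13585/112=-121.29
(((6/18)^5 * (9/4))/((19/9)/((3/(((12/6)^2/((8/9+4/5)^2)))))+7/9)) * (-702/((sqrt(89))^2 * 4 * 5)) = -0.00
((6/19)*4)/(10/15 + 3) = 72/209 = 0.34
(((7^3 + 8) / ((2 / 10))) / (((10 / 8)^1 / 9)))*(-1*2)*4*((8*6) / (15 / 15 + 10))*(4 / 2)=-9704448 / 11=-882222.55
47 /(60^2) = 47 /3600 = 0.01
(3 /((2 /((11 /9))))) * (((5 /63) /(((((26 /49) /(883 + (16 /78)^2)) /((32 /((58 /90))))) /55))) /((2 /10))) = 3306528.03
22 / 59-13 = -745 / 59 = -12.63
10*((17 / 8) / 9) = 85 / 36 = 2.36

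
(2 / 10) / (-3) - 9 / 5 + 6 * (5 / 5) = 62 / 15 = 4.13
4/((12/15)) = 5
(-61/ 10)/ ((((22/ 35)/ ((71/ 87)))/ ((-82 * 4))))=2485994/ 957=2597.69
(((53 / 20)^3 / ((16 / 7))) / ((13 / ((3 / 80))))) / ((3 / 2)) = 1042139 / 66560000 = 0.02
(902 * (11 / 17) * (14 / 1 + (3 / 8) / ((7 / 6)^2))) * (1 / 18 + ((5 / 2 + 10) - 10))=159630097 / 7497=21292.53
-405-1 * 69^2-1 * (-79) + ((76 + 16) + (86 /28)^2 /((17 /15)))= -16615605 /3332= -4986.68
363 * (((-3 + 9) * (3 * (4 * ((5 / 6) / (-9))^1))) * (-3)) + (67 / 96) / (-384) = 267632573 / 36864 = 7260.00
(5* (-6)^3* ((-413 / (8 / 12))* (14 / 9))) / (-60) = -17346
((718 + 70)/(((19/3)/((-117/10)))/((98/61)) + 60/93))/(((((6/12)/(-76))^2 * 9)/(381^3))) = 362978274798648.01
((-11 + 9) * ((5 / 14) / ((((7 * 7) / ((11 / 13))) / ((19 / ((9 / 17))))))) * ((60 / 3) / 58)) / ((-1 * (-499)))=-177650 / 580735701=-0.00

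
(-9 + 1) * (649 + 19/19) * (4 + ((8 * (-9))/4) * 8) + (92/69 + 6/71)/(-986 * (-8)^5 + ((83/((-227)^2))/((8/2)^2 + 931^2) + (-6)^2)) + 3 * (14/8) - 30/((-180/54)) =895088344412632164875394019/1229492890300675035660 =728014.25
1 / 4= 0.25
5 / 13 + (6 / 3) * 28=733 / 13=56.38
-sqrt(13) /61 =-0.06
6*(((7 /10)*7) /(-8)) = -147 /40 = -3.68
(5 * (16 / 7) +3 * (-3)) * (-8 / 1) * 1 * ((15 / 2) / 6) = -170 / 7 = -24.29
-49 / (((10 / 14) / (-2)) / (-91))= -62426 / 5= -12485.20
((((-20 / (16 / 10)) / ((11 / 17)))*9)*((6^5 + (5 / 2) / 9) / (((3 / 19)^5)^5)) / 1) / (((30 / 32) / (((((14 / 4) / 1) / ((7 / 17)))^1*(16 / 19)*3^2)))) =-31706515702324091961133226670820806789920 / 3106724901291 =-10205768682366579864280220000.00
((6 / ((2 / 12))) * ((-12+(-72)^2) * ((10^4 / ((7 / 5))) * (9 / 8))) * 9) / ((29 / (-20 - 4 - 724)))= -70506255600000 / 203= -347321456157.64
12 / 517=0.02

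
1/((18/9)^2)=1/4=0.25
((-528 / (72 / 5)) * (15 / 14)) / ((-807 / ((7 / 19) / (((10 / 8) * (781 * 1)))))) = 20 / 1088643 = 0.00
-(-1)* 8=8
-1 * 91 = -91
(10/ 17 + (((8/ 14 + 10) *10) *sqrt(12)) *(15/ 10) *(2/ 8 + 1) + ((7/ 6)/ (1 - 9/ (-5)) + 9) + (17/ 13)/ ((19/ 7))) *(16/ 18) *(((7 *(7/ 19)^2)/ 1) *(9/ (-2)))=-543900 *sqrt(3)/ 361 - 181242229/ 4547517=-2649.45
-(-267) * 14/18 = 623/3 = 207.67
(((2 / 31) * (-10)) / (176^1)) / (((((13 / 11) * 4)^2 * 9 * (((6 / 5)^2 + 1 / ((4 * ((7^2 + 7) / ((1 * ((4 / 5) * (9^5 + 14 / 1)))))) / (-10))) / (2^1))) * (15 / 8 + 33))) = 9625 / 19411274233143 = 0.00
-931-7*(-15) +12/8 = -1649/2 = -824.50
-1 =-1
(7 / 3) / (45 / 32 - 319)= -224 / 30489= -0.01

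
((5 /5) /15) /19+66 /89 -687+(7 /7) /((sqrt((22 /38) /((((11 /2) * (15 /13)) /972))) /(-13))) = -17406856 /25365 -sqrt(2470) /36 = -687.64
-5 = -5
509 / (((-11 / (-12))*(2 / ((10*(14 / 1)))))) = 427560 / 11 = 38869.09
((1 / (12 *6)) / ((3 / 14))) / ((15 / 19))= 133 / 1620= 0.08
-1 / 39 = -0.03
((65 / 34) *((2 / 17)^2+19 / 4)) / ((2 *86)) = 357955 / 6760288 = 0.05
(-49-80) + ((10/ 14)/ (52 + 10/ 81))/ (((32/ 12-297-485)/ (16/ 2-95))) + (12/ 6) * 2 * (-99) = -36275951595/ 69097252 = -525.00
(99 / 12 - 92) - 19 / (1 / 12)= -1247 / 4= -311.75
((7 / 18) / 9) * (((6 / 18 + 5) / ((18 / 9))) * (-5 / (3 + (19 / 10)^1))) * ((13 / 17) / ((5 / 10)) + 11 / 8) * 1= -9875 / 28917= -0.34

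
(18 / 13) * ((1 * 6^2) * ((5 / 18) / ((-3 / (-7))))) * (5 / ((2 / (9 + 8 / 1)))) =17850 / 13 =1373.08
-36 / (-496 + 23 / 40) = 1440 / 19817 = 0.07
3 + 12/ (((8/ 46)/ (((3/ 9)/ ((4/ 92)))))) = 532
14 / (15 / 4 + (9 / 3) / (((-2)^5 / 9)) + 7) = 448 / 317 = 1.41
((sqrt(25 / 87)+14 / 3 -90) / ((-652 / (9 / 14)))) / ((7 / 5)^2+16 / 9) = 21600 / 959581 -3375 * sqrt(87) / 222622792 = 0.02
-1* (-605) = 605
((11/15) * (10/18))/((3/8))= 88/81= 1.09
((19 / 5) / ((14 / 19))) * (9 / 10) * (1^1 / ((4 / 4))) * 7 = 3249 / 100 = 32.49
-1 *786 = -786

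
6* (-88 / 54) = -88 / 9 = -9.78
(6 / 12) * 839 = 839 / 2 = 419.50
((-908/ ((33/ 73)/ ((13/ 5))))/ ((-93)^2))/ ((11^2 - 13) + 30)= -430846/ 98468865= -0.00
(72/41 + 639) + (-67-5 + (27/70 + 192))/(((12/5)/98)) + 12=913235/164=5568.51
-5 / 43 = -0.12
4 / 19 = 0.21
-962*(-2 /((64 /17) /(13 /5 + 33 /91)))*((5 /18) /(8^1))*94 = 9962731 /2016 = 4941.83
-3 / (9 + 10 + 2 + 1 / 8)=-0.14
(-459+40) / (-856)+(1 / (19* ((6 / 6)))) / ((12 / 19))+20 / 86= 88933 / 110424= 0.81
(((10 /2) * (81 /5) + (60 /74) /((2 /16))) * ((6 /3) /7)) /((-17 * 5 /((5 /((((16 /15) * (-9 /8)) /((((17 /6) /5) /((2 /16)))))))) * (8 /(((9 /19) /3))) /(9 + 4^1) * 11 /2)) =0.26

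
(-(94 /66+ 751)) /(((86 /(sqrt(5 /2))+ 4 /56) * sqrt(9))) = 1738100 /287023473 - 418534480 * sqrt(10) /287023473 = -4.61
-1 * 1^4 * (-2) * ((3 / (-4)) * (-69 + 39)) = 45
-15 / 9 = -5 / 3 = -1.67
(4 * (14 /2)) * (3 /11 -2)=-532 /11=-48.36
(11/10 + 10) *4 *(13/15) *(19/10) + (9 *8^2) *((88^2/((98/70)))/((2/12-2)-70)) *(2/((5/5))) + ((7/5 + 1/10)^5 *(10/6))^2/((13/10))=-88511.87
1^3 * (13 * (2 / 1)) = 26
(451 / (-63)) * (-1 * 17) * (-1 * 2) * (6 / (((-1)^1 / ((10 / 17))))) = 18040 / 21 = 859.05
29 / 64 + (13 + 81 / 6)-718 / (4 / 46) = -526723 / 64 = -8230.05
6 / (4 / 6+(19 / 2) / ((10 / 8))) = 45 / 62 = 0.73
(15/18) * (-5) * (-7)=175/6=29.17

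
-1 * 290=-290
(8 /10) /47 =4 /235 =0.02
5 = 5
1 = 1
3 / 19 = 0.16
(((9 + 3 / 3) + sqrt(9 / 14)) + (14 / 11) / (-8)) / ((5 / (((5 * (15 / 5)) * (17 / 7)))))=153 * sqrt(14) / 98 + 22083 / 308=77.54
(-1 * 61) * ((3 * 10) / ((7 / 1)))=-1830 / 7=-261.43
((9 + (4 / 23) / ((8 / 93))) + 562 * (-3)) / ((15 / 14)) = -179781 / 115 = -1563.31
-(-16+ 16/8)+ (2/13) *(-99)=-16/13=-1.23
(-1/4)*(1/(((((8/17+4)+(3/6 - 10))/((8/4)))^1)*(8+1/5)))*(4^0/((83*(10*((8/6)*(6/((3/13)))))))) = 17/40345968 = 0.00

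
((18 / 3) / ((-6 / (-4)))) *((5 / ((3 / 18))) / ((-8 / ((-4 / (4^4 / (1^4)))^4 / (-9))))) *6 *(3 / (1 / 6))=45 / 4194304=0.00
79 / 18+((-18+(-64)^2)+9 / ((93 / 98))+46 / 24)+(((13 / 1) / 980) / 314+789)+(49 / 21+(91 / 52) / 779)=326718006030313 / 66880172520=4885.13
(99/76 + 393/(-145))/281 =-15513/3096620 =-0.01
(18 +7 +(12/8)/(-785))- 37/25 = 184617/7850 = 23.52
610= 610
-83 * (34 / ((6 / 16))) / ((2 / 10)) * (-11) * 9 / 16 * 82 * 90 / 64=429543675 / 16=26846479.69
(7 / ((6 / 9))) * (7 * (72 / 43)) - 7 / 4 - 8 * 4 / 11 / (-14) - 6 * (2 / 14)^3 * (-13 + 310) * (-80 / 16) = 147.50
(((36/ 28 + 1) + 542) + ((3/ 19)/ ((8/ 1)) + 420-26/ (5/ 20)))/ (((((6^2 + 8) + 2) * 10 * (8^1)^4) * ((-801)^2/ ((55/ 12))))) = 113135/ 34685317545984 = 0.00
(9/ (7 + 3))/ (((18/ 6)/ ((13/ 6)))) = 13/ 20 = 0.65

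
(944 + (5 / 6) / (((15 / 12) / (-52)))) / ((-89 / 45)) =-40920 / 89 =-459.78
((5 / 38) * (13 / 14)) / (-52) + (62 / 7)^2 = 1168541 / 14896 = 78.45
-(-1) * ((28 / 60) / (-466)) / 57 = -7 / 398430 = -0.00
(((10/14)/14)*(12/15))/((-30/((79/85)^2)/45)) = -0.05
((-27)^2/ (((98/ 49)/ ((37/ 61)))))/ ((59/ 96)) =1294704/ 3599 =359.74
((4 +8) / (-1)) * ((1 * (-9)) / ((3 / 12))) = 432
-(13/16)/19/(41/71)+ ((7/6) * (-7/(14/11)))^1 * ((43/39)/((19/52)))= -2180323/112176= -19.44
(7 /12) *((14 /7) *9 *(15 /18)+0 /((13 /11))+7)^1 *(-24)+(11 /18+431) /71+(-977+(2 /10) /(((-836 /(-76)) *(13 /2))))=-1278.92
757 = 757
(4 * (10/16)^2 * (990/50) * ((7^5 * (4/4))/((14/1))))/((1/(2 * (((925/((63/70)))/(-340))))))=-122150875/544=-224542.05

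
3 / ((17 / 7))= 21 / 17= 1.24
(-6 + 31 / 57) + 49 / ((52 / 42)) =50567 / 1482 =34.12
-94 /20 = -47 /10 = -4.70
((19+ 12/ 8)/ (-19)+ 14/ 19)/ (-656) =13/ 24928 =0.00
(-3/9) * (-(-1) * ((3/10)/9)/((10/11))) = -11/900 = -0.01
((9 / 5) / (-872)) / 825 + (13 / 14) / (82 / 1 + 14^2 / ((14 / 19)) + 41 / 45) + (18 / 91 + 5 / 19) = 15090466014413 / 32549287771000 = 0.46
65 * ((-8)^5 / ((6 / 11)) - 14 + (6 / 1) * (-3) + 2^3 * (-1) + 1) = -3907388.33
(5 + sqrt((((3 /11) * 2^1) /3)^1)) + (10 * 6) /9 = sqrt(22) /11 + 35 /3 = 12.09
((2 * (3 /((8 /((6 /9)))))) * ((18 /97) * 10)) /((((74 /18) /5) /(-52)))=-210600 /3589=-58.68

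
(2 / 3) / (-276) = -0.00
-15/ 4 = -3.75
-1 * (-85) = 85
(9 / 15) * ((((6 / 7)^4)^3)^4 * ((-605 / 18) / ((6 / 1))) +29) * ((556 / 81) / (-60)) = -147933794667135767973125784984762356952643391 / 74324320640020604018491177339868161882322025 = -1.99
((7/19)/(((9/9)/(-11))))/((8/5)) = -385/152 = -2.53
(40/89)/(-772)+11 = 188937/17177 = 11.00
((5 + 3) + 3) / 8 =11 / 8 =1.38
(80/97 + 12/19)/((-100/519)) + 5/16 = -5341609/737200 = -7.25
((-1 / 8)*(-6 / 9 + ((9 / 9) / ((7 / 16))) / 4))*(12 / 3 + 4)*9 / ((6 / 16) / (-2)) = -32 / 7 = -4.57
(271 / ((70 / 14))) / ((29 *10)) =271 / 1450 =0.19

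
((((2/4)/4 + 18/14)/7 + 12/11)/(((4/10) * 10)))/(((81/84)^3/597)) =15526378/72171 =215.13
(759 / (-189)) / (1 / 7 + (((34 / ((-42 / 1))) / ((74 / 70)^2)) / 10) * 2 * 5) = 346357 / 50154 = 6.91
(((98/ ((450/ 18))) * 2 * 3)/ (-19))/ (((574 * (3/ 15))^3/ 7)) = -15/ 2618998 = -0.00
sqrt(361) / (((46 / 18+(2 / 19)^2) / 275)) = 16976025 / 8339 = 2035.74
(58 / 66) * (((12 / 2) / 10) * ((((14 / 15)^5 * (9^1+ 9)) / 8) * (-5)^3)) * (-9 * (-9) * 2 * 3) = -70186032 / 1375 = -51044.39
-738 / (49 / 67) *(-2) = 98892 / 49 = 2018.20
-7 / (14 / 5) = -2.50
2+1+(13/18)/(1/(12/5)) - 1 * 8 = -49/15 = -3.27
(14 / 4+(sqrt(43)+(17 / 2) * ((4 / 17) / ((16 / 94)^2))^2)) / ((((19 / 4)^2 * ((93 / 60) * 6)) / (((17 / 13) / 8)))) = 340 * sqrt(43) / 436449+8183575 / 18621824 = 0.44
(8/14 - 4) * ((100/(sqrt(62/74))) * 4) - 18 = -9600 * sqrt(1147)/217 - 18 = -1516.28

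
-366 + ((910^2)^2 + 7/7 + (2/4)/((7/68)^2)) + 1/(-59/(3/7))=1982502121591172/2891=685749609682.18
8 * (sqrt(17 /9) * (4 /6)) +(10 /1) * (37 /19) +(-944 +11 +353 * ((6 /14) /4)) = -465875 /532 +16 * sqrt(17) /9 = -868.37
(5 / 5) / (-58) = -1 / 58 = -0.02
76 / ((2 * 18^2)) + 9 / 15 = 581 / 810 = 0.72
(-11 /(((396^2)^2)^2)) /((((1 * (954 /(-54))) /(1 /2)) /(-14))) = -7 /971232970782876696576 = -0.00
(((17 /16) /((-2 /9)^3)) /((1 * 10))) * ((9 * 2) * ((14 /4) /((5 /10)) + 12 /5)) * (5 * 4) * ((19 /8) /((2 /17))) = -1693243197 /2560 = -661423.12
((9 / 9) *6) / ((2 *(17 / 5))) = 15 / 17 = 0.88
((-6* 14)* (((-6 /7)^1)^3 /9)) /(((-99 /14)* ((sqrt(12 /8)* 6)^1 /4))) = -128* sqrt(6) /693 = -0.45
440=440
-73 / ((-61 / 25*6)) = 1825 / 366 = 4.99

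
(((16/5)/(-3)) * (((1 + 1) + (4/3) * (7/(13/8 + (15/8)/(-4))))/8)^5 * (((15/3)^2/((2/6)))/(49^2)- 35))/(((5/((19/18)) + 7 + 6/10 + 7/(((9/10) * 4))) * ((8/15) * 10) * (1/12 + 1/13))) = 28298826810521421947/2927498764411221840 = 9.67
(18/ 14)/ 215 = 9/ 1505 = 0.01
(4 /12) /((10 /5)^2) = 1 /12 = 0.08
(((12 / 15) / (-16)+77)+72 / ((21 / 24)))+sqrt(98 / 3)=7 * sqrt(6) / 3+22293 / 140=164.95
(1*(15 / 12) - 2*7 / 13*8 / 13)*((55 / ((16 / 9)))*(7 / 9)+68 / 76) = 3012039 / 205504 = 14.66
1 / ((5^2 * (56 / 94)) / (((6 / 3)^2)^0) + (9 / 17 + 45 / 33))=8789 / 147538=0.06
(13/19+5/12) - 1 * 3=-433/228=-1.90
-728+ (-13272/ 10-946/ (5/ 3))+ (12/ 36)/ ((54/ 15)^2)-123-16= -13422223/ 4860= -2761.77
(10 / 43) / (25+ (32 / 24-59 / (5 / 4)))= -150 / 13459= -0.01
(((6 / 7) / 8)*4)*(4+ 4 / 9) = 40 / 21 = 1.90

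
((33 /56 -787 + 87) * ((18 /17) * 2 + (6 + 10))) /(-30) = 430837 /1020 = 422.39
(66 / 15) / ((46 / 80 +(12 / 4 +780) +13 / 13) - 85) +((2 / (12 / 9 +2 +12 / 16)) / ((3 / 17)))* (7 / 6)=3.24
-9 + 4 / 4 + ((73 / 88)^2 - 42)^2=101868410273 / 59969536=1698.67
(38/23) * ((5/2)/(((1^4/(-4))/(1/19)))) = -0.87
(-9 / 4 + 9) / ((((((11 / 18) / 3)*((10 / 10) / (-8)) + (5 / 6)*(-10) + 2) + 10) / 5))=14580 / 1573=9.27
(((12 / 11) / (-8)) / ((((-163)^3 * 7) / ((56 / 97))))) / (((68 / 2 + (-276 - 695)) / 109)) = -1308 / 4329789904913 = -0.00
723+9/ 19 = 13746/ 19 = 723.47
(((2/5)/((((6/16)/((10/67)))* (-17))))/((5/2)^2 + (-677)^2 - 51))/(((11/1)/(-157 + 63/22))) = 217024/757923324609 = 0.00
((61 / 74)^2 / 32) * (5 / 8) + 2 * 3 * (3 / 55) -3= -205049557 / 77102080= -2.66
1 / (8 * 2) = 1 / 16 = 0.06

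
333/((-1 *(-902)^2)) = -333/813604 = -0.00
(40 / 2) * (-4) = -80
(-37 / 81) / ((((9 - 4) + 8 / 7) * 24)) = -259 / 83592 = -0.00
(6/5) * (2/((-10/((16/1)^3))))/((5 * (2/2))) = -24576/125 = -196.61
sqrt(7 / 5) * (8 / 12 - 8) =-22 * sqrt(35) / 15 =-8.68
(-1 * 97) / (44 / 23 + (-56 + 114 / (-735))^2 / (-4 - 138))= 4.78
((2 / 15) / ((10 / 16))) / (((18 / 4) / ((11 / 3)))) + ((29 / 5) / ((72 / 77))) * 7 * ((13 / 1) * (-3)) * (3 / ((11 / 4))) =-7480861 / 4050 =-1847.13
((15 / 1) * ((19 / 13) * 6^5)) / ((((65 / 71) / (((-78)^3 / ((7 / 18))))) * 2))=-795296496384 / 7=-113613785197.71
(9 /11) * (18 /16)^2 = 729 /704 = 1.04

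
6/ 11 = 0.55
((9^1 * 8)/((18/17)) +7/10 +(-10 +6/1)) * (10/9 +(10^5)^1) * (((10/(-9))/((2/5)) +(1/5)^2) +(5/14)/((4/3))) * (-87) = 52553682993323/37800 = 1390309073.90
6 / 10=3 / 5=0.60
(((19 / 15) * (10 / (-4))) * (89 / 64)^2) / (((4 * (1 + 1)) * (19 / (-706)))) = 28.44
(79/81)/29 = 79/2349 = 0.03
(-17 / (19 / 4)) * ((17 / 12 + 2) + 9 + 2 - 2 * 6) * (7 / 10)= -3451 / 570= -6.05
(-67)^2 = 4489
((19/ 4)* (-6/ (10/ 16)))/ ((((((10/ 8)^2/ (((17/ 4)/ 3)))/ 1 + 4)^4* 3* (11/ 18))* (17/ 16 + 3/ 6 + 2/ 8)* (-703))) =24631345152/ 855618784488215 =0.00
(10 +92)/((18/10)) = 170/3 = 56.67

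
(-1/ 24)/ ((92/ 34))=-17/ 1104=-0.02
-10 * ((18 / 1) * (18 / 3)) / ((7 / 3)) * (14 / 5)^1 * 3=-3888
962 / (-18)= -481 / 9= -53.44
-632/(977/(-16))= 10112/977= 10.35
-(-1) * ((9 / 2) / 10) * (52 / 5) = 117 / 25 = 4.68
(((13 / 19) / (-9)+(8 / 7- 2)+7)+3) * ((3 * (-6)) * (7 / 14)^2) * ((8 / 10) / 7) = -21706 / 4655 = -4.66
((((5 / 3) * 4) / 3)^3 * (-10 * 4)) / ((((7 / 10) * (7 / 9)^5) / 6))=-1555200000 / 117649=-13218.98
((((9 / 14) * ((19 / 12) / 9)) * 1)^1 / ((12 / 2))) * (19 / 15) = 361 / 15120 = 0.02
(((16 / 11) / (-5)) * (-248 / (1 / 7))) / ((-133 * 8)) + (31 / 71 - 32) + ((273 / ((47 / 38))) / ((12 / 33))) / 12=517339769 / 27897320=18.54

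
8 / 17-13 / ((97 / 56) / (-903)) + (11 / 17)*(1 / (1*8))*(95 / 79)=7063525493 / 1042168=6777.72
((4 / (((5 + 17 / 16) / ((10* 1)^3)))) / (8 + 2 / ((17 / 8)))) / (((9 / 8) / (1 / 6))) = 10.93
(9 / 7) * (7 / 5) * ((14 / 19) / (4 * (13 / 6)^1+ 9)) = 378 / 5035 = 0.08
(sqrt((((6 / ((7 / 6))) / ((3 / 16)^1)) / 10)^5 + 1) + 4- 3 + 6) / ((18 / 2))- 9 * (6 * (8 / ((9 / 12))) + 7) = -5744 / 9 + sqrt(287218709785) / 385875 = -636.83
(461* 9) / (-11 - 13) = -172.88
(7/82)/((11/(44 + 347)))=2737/902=3.03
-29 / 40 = -0.72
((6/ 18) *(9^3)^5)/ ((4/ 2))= 68630377364883/ 2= 34315188682441.50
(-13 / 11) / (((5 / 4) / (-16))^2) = -53248 / 275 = -193.63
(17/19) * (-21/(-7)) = 51/19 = 2.68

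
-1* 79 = -79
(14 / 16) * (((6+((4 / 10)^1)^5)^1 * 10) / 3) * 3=65737 / 1250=52.59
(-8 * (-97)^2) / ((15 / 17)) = -1279624 / 15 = -85308.27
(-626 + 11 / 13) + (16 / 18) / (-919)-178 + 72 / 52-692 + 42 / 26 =-160440962 / 107523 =-1492.15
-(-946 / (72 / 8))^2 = -894916 / 81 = -11048.35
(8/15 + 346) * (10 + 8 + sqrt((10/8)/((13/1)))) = 2599 * sqrt(65)/195 + 31188/5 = 6345.06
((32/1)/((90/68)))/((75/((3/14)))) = 544/7875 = 0.07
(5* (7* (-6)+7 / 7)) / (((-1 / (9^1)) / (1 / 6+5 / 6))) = 1845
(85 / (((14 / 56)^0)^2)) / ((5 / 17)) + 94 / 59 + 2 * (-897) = -88701 / 59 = -1503.41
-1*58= -58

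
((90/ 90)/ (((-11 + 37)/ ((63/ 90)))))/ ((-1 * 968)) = -7/ 251680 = -0.00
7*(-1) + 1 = -6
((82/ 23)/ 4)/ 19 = 41/ 874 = 0.05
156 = 156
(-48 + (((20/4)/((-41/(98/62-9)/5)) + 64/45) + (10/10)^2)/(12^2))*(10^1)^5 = -493668188750/102951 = -4795176.24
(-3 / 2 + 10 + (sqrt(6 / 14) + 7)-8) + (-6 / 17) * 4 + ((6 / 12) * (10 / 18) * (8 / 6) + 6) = sqrt(21) / 7 + 11437 / 918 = 13.11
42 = 42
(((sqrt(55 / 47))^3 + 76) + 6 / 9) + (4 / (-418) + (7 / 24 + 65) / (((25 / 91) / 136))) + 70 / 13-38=55*sqrt(2585) / 2209 + 6595387433 / 203775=32367.29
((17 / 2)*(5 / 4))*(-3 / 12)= -85 / 32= -2.66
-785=-785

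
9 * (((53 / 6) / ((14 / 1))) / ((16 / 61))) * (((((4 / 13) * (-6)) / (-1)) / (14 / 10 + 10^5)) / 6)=16165 / 242670064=0.00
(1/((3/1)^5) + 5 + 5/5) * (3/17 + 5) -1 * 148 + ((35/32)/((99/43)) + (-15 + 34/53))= -10080740473/77067936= -130.80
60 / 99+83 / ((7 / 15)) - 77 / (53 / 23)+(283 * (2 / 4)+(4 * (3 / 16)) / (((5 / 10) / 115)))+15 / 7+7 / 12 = 3230573 / 6996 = 461.77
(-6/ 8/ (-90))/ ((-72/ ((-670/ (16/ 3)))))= 67/ 4608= 0.01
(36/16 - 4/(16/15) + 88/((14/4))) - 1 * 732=-708.36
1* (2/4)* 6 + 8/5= 23/5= 4.60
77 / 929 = 0.08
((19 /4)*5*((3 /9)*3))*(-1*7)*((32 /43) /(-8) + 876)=-6261640 /43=-145619.53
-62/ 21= -2.95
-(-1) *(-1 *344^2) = -118336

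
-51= -51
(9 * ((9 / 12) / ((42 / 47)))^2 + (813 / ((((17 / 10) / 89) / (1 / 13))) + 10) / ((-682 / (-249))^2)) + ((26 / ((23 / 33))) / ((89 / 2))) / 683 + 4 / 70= 22747669634841756271 / 51214501661202880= 444.16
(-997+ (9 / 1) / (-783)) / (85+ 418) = -86740 / 43761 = -1.98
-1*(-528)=528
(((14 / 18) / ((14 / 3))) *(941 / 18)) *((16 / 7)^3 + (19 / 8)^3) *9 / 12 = 465250161 / 2809856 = 165.58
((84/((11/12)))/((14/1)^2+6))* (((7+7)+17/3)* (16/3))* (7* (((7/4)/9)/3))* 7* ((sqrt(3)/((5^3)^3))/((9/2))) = 9066176* sqrt(3)/527291015625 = 0.00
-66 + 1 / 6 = -395 / 6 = -65.83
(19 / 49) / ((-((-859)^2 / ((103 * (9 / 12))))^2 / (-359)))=651275901 / 426863202206224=0.00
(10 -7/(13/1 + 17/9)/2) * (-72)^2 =3391632/67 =50621.37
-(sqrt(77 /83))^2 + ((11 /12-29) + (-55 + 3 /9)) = -27781 /332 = -83.68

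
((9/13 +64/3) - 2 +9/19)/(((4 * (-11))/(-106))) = 402535/8151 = 49.38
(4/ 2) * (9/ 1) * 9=162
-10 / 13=-0.77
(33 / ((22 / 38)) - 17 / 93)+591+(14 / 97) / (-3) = 5843525 / 9021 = 647.77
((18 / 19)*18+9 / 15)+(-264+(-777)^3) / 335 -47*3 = -8913641349 / 6365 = -1400414.98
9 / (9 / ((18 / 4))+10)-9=-33 / 4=-8.25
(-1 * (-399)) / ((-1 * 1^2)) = -399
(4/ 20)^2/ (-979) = -0.00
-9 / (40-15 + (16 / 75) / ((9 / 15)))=-405 / 1141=-0.35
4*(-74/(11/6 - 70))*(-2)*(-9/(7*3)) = 10656/2863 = 3.72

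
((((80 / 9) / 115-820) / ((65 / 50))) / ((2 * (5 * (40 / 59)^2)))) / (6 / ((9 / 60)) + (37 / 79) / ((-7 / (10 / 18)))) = -81679377983 / 23787842000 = -3.43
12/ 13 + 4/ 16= 61/ 52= 1.17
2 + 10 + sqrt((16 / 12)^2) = 40 / 3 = 13.33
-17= -17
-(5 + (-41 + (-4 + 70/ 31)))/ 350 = 117/ 1085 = 0.11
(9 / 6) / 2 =3 / 4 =0.75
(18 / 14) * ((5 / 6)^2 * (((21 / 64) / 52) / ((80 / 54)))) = 405 / 106496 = 0.00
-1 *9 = -9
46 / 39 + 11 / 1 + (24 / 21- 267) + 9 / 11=-759337 / 3003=-252.86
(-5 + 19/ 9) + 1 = -17/ 9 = -1.89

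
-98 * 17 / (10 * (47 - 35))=-833 / 60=-13.88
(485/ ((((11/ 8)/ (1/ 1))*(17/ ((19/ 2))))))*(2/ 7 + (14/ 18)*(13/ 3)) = 25470260/ 35343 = 720.66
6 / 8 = 3 / 4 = 0.75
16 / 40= 2 / 5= 0.40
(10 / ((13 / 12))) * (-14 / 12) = -140 / 13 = -10.77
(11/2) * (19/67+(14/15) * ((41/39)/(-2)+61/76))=8881609/2978820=2.98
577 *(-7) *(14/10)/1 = -5654.60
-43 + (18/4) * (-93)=-461.50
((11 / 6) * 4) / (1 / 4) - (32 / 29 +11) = 1499 / 87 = 17.23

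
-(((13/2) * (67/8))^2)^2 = -575536166881/65536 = -8781984.97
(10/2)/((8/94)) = 58.75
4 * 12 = 48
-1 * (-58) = 58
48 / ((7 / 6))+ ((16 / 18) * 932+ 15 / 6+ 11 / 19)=2089163 / 2394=872.67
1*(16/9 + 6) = 70/9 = 7.78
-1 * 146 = -146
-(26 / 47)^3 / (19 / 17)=-0.15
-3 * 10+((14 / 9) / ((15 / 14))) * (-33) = -3506 / 45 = -77.91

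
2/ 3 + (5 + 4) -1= 26/ 3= 8.67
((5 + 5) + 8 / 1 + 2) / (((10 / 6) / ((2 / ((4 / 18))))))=108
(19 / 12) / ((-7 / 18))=-57 / 14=-4.07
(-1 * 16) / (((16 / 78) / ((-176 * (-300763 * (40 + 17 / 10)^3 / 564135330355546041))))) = -0.00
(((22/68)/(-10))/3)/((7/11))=-121/7140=-0.02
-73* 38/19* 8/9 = -1168/9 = -129.78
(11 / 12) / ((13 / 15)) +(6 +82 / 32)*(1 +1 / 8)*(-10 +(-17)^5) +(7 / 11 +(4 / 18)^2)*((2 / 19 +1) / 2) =-128429295180805 / 9389952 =-13677311.15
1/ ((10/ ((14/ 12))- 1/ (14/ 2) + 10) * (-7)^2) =1/ 903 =0.00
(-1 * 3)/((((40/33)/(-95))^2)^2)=-463651231923/4096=-113196101.54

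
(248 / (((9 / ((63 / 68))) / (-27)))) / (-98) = 837 / 119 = 7.03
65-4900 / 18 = -1865 / 9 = -207.22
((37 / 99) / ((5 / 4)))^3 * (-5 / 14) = -1620896 / 169802325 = -0.01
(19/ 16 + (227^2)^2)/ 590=4500403.12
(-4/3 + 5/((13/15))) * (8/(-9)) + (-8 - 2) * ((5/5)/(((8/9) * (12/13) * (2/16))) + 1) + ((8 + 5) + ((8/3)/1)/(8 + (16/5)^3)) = -3383993/34398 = -98.38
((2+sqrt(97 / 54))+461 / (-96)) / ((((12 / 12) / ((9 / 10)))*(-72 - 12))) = 269 / 8960 - sqrt(582) / 1680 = 0.02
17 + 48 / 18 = 59 / 3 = 19.67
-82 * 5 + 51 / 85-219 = -3142 / 5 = -628.40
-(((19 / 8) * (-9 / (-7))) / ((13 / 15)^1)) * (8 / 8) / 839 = -2565 / 610792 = -0.00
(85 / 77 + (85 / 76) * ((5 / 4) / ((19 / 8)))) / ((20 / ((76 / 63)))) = 2091 / 20482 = 0.10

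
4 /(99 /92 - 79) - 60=-430508 /7169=-60.05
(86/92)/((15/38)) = 817/345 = 2.37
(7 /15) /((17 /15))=7 /17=0.41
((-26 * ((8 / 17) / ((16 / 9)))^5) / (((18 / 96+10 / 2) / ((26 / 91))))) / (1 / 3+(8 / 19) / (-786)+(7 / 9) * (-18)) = 11463890958 / 84187287190601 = 0.00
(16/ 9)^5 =1048576/ 59049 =17.76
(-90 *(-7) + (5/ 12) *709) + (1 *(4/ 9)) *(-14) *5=32195/ 36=894.31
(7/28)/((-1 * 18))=-1/72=-0.01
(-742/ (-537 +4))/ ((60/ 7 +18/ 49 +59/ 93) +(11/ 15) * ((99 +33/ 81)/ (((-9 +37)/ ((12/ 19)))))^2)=494362089270/ 4708899375193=0.10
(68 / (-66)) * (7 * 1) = -238 / 33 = -7.21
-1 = -1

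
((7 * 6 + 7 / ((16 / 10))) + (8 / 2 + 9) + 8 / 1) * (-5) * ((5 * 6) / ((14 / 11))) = -63525 / 8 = -7940.62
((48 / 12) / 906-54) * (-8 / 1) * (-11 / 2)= -1076240 / 453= -2375.81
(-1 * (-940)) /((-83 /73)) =-68620 /83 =-826.75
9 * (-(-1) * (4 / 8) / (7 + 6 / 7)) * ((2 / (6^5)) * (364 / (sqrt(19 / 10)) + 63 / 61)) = 0.04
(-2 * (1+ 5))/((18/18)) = -12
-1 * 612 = -612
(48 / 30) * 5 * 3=24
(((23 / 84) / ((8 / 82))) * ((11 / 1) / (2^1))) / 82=253 / 1344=0.19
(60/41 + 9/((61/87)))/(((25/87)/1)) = 3111381/62525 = 49.76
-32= -32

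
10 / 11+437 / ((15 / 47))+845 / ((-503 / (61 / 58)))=6587123821 / 4813710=1368.41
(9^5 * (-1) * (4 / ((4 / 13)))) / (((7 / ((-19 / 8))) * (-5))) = -14585103 / 280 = -52089.65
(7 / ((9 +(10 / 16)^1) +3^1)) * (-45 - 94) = -7784 / 101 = -77.07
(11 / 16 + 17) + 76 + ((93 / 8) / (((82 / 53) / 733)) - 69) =226822 / 41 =5532.24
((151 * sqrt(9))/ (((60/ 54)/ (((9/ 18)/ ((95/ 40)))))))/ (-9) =-906/ 95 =-9.54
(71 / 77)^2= 5041 / 5929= 0.85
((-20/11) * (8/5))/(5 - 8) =32/33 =0.97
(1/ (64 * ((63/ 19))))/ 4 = 0.00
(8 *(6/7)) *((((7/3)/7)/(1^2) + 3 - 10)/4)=-80/7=-11.43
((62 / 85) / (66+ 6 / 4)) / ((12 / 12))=124 / 11475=0.01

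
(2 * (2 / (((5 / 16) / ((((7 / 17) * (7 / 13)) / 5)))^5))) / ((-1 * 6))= -592393533390848 / 15444813430693359375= -0.00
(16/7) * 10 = 160/7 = 22.86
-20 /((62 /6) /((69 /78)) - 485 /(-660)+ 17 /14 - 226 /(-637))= -12892880 /9015399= -1.43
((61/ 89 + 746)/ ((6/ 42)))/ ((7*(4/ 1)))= 66455/ 356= 186.67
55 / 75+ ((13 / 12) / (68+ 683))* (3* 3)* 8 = 9431 / 11265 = 0.84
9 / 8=1.12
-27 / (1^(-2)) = -27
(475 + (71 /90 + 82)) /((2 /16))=200804 /45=4462.31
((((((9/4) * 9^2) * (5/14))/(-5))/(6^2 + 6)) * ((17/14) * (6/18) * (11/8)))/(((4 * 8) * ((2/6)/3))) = -136323/2809856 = -0.05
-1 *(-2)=2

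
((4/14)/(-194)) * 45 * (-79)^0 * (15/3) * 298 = -67050/679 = -98.75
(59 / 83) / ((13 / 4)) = 236 / 1079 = 0.22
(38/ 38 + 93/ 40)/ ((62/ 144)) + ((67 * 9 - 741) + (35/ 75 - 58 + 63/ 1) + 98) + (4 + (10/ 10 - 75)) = -45017/ 465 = -96.81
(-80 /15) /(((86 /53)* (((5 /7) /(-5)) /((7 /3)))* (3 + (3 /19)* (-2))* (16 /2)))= 49343 /19737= 2.50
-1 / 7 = -0.14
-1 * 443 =-443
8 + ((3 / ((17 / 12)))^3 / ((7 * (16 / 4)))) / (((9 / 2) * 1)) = 277720 / 34391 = 8.08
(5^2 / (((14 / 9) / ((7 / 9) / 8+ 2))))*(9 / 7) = 33975 / 784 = 43.34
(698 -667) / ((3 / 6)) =62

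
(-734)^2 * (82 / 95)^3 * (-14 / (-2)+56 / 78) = 2674020.61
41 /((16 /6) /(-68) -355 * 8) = -2091 /144842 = -0.01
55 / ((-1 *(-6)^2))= -1.53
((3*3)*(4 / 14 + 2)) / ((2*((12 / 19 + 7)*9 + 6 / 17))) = 7752 / 52031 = 0.15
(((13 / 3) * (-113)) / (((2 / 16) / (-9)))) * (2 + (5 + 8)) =528840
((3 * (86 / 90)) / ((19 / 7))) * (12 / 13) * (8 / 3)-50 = -175618 / 3705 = -47.40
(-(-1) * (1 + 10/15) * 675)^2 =1265625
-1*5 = -5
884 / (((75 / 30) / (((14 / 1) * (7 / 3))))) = 173264 / 15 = 11550.93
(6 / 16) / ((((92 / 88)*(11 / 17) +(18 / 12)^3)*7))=51 / 3857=0.01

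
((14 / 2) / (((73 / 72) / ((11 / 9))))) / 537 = 616 / 39201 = 0.02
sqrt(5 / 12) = sqrt(15) / 6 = 0.65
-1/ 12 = -0.08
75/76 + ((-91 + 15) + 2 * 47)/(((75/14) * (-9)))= 3497/5700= 0.61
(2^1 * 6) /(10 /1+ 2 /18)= 108 /91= 1.19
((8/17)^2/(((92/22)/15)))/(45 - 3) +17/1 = 17.02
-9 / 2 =-4.50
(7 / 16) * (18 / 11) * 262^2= 1081143 / 22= 49142.86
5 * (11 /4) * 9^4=360855 /4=90213.75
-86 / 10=-43 / 5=-8.60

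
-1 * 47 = -47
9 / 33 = 3 / 11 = 0.27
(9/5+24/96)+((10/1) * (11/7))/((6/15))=5787/140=41.34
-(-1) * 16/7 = 16/7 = 2.29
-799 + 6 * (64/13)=-10003/13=-769.46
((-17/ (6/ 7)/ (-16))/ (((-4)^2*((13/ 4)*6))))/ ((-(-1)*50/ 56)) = 833/ 187200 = 0.00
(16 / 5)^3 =4096 / 125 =32.77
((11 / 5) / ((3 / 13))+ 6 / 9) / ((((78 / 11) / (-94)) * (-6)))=22.54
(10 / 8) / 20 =1 / 16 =0.06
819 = 819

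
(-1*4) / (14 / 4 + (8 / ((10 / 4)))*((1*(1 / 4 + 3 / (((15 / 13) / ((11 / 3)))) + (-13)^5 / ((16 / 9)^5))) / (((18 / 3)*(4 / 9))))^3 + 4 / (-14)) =645636042579834306560000 / 248627965017313582952067045206998981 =0.00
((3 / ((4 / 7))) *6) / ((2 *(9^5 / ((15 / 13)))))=35 / 113724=0.00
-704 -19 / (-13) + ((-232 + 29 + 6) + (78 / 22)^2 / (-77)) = -108972771 / 121121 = -899.70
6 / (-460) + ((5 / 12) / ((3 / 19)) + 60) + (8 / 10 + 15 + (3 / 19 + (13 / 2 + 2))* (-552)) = -369759583 / 78660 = -4700.73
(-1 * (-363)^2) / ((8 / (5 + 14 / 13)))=-100093.76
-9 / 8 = -1.12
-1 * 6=-6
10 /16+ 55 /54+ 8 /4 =3.64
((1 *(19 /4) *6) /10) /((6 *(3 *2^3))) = 19 /960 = 0.02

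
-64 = -64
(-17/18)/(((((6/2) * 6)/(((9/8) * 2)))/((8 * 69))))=-391/6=-65.17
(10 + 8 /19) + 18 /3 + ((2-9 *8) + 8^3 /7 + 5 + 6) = 4065 /133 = 30.56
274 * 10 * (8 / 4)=5480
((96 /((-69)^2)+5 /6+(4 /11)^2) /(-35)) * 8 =-504764 /2240315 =-0.23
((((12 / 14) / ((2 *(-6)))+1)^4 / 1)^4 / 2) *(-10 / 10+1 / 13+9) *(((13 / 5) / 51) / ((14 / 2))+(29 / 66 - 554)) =-683.00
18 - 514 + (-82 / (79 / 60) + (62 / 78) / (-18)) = -30963457 / 55458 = -558.32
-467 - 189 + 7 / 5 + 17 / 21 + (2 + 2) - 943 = -167243 / 105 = -1592.79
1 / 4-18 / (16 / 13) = -115 / 8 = -14.38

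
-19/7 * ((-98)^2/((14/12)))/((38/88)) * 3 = -155232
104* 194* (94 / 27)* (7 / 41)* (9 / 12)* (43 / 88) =17839367 / 4059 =4395.02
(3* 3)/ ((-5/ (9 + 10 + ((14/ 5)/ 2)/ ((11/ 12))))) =-36.95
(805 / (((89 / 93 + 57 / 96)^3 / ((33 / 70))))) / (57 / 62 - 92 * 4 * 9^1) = -206719285690368 / 6725975940792875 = -0.03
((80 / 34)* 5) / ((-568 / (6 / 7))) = -150 / 8449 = -0.02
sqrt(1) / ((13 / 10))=10 / 13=0.77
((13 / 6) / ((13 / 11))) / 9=11 / 54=0.20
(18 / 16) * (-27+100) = 657 / 8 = 82.12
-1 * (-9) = 9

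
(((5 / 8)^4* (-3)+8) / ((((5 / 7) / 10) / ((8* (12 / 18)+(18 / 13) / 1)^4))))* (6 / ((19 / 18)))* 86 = 2738493803895353 / 26047632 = 105134079.13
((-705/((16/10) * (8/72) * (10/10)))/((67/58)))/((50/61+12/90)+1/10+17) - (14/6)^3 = -24247664219/119527866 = -202.86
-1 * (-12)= 12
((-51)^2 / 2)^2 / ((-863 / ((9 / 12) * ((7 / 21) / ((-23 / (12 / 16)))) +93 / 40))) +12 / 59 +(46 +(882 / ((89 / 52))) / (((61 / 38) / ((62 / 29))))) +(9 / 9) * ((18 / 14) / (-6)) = -1572820600838954939 / 413006133413440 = -3808.23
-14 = -14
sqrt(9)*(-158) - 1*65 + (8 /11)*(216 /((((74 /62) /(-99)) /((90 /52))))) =-11106779 /481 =-23091.02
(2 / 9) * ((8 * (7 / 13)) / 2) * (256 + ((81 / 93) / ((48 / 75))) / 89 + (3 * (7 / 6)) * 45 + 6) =129633581 / 645606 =200.79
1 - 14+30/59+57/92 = -64441/5428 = -11.87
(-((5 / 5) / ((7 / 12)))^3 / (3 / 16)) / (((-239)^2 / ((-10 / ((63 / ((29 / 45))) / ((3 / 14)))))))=29696 / 2880097941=0.00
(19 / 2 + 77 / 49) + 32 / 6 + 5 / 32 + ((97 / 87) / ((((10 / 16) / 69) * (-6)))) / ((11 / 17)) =-16231837 / 1071840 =-15.14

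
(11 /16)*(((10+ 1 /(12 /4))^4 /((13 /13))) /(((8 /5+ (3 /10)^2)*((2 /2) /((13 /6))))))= 253968275 /25272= 10049.39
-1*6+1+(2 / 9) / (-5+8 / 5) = -775 / 153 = -5.07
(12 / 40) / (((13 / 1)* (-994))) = -3 / 129220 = -0.00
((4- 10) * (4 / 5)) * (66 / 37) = -1584 / 185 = -8.56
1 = 1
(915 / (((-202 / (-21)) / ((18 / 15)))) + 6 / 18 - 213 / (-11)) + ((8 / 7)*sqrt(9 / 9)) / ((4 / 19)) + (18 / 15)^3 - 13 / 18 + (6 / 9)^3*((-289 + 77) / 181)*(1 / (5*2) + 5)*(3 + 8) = 120.81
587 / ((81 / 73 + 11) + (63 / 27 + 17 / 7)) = 899871 / 25864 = 34.79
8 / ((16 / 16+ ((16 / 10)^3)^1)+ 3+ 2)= 500 / 631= 0.79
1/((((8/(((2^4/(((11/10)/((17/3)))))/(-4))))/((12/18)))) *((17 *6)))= -5/297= -0.02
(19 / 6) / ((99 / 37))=703 / 594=1.18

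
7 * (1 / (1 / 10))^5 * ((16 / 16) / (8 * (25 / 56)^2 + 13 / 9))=2469600000 / 10721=230351.65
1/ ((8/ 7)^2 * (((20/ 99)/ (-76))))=-92169/ 320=-288.03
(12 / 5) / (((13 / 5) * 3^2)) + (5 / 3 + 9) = 140 / 13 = 10.77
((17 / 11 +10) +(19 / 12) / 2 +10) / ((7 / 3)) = 5897 / 616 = 9.57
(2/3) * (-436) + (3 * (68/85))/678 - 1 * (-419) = 217531/1695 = 128.34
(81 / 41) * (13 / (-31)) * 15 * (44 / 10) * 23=-1598454 / 1271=-1257.63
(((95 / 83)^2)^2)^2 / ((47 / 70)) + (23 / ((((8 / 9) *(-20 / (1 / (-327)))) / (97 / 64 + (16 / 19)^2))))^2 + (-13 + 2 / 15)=-437207607127316046591026176195213579 / 51559792945123466301230293293465600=-8.48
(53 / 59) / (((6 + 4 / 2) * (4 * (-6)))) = -53 / 11328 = -0.00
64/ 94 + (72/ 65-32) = -92296/ 3055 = -30.21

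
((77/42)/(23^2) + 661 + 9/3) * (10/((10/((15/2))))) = 10537735/2116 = 4980.03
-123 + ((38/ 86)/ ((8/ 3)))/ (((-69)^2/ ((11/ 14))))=-940087807/ 7642992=-123.00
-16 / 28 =-4 / 7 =-0.57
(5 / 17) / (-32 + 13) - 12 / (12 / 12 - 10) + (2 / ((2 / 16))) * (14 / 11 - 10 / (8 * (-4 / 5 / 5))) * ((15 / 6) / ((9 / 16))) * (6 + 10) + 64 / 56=771455921 / 74613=10339.43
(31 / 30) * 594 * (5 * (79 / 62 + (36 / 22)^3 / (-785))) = 739623429 / 189970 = 3893.37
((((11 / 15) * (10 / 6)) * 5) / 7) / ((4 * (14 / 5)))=275 / 3528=0.08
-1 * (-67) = 67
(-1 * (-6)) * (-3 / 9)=-2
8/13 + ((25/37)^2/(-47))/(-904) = 465336701/756158936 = 0.62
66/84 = 11/14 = 0.79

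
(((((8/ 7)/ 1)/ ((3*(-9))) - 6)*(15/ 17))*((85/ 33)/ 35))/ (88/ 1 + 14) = -2855/ 742203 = -0.00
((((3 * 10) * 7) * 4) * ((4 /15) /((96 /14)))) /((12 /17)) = 833 /18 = 46.28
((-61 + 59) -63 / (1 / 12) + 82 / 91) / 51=-68896 / 4641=-14.85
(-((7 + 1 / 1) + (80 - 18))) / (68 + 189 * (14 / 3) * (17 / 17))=-7 / 95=-0.07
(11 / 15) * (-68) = -748 / 15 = -49.87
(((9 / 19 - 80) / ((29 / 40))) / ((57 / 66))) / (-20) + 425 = 4515809 / 10469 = 431.35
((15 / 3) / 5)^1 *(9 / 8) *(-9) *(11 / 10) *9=-8019 / 80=-100.24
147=147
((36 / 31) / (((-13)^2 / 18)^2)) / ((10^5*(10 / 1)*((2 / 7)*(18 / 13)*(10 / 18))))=5103 / 85133750000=0.00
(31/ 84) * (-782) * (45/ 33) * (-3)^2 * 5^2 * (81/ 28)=-1104526125/ 4312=-256151.70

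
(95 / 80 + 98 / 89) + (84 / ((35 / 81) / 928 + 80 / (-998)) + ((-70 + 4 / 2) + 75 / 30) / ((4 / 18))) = -5731576532087 / 4256699120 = -1346.48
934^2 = 872356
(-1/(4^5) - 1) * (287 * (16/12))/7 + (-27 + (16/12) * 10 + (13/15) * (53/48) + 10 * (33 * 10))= 37239209/11520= 3232.57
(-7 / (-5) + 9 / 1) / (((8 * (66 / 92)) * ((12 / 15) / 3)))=299 / 44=6.80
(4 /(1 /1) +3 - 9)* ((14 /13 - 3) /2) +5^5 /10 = 8175 /26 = 314.42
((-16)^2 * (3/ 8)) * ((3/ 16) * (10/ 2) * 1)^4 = 151875/ 2048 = 74.16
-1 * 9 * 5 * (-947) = 42615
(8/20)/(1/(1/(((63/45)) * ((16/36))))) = 9/14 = 0.64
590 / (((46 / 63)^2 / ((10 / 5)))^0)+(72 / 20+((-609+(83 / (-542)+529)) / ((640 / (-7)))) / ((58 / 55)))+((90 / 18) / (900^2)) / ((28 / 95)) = 33904865321233 / 57037478400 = 594.43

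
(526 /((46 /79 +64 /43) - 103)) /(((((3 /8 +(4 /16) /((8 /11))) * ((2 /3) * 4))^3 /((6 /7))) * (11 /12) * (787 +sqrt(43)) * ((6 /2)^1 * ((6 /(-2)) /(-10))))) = -3599946019840 /3683942192223447 +4574264320 * sqrt(43) /3683942192223447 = -0.00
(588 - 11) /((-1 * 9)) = -577 /9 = -64.11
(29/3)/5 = 29/15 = 1.93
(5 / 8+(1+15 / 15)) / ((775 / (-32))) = -84 / 775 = -0.11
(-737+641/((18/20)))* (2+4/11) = -58.57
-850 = -850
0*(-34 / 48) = 0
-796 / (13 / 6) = -4776 / 13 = -367.38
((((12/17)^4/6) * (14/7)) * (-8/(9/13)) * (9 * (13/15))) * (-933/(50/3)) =417.57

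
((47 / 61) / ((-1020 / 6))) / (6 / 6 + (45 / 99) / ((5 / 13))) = -517 / 248880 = -0.00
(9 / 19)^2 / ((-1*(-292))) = 81 / 105412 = 0.00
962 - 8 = 954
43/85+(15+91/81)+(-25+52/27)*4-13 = -610472/6885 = -88.67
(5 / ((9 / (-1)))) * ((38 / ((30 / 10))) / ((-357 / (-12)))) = -760 / 3213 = -0.24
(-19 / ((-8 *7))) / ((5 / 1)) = 19 / 280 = 0.07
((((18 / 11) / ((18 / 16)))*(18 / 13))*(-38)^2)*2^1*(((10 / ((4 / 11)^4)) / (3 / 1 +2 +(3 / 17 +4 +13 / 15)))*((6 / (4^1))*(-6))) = -99245416050 / 33293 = -2980969.45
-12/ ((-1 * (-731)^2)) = 12/ 534361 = 0.00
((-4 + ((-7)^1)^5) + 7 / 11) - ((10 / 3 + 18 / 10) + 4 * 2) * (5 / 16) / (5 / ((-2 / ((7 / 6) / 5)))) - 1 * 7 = -5177581 / 308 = -16810.33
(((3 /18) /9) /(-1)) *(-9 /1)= 1 /6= 0.17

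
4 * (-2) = -8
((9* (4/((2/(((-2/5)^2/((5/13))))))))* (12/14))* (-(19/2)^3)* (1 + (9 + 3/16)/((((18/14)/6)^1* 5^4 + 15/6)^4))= -32040656043500569023/5822527204375000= -5502.88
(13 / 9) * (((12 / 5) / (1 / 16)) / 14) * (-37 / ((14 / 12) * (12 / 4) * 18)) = -15392 / 6615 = -2.33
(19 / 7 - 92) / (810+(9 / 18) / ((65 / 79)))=-81250 / 737653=-0.11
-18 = -18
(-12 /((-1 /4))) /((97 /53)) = 2544 /97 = 26.23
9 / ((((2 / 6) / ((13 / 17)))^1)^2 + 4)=13689 / 6373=2.15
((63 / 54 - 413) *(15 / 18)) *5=-1715.97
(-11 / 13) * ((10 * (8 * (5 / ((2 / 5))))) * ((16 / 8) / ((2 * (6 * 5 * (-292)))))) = 0.10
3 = 3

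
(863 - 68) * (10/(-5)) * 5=-7950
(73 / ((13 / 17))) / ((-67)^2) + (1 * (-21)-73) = -5484317 / 58357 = -93.98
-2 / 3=-0.67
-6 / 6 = -1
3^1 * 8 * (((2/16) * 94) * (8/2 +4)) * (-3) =-6768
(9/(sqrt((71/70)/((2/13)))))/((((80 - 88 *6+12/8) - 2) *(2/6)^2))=-108 *sqrt(32305)/275977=-0.07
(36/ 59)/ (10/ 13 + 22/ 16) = 3744/ 13157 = 0.28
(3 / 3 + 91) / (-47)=-92 / 47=-1.96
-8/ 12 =-2/ 3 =-0.67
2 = 2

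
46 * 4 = 184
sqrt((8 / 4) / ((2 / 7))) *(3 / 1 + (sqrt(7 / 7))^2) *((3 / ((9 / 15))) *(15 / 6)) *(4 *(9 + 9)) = 3600 *sqrt(7) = 9524.70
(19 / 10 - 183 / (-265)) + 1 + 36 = 20983 / 530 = 39.59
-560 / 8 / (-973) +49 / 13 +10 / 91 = 49977 / 12649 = 3.95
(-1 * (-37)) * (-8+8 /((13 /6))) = -159.38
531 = 531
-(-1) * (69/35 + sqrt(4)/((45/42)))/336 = 403/35280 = 0.01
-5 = -5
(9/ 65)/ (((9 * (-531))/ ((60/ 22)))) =-2/ 25311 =-0.00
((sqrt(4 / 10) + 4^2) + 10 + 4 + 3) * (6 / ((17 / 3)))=18 * sqrt(10) / 85 + 594 / 17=35.61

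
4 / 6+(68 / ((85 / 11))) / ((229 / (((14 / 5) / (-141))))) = 179178 / 269075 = 0.67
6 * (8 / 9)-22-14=-92 / 3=-30.67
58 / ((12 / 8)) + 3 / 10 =1169 / 30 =38.97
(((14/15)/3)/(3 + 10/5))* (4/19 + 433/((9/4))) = 461216/38475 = 11.99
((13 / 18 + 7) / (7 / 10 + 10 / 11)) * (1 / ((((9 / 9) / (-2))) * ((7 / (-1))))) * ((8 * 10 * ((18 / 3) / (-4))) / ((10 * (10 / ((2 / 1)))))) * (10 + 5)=-61160 / 1239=-49.36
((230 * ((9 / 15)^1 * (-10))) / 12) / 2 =-115 / 2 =-57.50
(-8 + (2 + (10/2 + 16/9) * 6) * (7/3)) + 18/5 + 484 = 26062/45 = 579.16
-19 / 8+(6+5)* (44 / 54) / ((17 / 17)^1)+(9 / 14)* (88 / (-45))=5.33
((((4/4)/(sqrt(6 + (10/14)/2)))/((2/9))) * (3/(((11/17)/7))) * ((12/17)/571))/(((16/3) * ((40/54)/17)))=780759 * sqrt(1246)/89441440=0.31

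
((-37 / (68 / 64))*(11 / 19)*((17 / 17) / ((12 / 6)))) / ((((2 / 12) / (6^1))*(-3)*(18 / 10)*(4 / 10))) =162800 / 969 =168.01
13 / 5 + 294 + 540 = 4183 / 5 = 836.60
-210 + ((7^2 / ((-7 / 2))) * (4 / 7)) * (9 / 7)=-1542 / 7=-220.29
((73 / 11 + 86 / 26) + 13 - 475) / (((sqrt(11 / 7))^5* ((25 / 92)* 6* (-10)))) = 24284596* sqrt(77) / 23791625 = 8.96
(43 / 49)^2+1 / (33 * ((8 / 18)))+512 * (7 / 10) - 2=188700403 / 528220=357.24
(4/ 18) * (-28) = -56/ 9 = -6.22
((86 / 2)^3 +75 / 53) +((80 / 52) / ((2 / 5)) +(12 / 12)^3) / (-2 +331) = 2574721483 / 32383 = 79508.43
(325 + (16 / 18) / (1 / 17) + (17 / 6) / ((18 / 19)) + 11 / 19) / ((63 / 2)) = 705233 / 64638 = 10.91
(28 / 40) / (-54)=-7 / 540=-0.01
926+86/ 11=10272/ 11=933.82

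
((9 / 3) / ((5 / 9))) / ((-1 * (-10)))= 27 / 50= 0.54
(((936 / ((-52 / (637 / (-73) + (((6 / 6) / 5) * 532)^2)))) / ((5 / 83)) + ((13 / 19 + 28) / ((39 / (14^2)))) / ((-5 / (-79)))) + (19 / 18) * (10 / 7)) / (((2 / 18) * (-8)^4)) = -479630074141193 / 64623104000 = -7421.96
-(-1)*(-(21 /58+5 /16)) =-313 /464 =-0.67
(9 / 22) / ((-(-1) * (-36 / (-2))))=0.02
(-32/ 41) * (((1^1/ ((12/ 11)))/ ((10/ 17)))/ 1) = -748/ 615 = -1.22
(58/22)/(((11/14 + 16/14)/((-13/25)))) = -5278/7425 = -0.71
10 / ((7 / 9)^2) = 810 / 49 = 16.53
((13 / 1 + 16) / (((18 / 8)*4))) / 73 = 29 / 657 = 0.04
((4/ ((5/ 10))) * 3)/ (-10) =-12/ 5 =-2.40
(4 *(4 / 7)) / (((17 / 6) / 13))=1248 / 119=10.49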